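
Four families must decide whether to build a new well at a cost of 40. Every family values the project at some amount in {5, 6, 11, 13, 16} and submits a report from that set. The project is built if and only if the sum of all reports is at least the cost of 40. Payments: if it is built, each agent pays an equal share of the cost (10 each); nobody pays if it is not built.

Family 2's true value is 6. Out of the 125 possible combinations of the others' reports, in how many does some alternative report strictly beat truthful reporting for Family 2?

Others report (5, 13, 16): truth gives -4; report 5 gives 0 > -4. Violating.
Others report (5, 16, 13): truth gives -4; report 5 gives 0 > -4. Violating.
Others report (13, 5, 16): truth gives -4; report 5 gives 0 > -4. Violating.
Others report (13, 16, 5): truth gives -4; report 5 gives 0 > -4. Violating.
Others report (5, 5, 5): truth gives 0; no alternative beats it.
Others report (5, 5, 6): truth gives 0; no alternative beats it.
(Checking all 125 profiles: 6 have a profitable deviation, 119 do not.)

6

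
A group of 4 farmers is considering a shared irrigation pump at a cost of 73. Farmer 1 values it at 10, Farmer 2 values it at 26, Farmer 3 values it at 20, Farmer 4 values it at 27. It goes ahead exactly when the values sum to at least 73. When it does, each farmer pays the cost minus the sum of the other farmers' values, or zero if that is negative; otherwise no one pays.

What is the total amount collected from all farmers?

43

Total value 83 ≥ cost 73, so it is built.
Farmer 1: others sum to 73; max(0, 73 - 73) = 0.
Farmer 2: others sum to 57; max(0, 73 - 57) = 16.
Farmer 3: others sum to 63; max(0, 73 - 63) = 10.
Farmer 4: others sum to 56; max(0, 73 - 56) = 17.
Total collected = 0 + 16 + 10 + 17 = 43.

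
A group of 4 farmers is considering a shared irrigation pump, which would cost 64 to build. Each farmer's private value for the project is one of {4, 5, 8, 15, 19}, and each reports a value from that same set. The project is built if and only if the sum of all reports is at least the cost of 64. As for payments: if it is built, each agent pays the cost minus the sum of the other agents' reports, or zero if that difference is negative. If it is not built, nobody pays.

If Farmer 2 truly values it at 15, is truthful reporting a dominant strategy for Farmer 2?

Yes

Check each profile of the others' reports and compare truth against every alternative report.
Others report (19, 19, 19): truth gives 8, best alternative gives 8.
Others report (15, 19, 19): truth gives 4, best alternative gives 4.
Others report (19, 15, 19): truth gives 4, best alternative gives 4.
Others report (19, 19, 15): truth gives 4, best alternative gives 4.
Others report (4, 4, 4): truth gives 0, best alternative gives 0.
Others report (4, 4, 5): truth gives 0, best alternative gives 0.
(Remaining 119 profiles checked similarly; truth is weakly best in each.)
In every case the truthful report is at least as good as any alternative, so it is a dominant strategy.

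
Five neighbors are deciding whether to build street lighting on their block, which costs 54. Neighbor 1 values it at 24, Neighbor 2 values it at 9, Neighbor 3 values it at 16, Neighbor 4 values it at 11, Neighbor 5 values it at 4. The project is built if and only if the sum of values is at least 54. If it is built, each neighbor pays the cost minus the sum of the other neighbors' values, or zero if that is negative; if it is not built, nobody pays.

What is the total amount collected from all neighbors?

21

Total value 64 ≥ cost 54, so it is built.
Neighbor 1: others sum to 40; max(0, 54 - 40) = 14.
Neighbor 2: others sum to 55; max(0, 54 - 55) = 0.
Neighbor 3: others sum to 48; max(0, 54 - 48) = 6.
Neighbor 4: others sum to 53; max(0, 54 - 53) = 1.
Neighbor 5: others sum to 60; max(0, 54 - 60) = 0.
Total collected = 14 + 0 + 6 + 1 + 0 = 21.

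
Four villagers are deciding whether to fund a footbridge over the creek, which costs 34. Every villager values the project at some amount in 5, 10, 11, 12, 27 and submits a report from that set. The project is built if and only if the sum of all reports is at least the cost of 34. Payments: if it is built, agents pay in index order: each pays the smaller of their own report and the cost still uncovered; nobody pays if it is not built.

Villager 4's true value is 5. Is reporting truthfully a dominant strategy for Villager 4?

Check each profile of the others' reports and compare truth against every alternative report.
Others report (5, 10, 10): truth gives 0, best alternative gives -4.
Others report (10, 5, 10): truth gives 0, best alternative gives -4.
Others report (10, 10, 5): truth gives 0, best alternative gives -4.
Others report (5, 10, 11): truth gives 0, best alternative gives -3.
Others report (5, 11, 10): truth gives 0, best alternative gives -3.
Others report (10, 5, 11): truth gives 0, best alternative gives -3.
(Remaining 119 profiles checked similarly; truth is weakly best in each.)
In every case the truthful report is at least as good as any alternative, so it is a dominant strategy.

Yes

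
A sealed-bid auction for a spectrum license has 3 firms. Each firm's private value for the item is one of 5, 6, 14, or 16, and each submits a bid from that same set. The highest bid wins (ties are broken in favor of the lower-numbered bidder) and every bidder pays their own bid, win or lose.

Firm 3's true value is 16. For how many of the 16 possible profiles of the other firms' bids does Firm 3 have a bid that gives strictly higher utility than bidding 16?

Others bid (5, 5): truth gives 0; bid 6 gives 10 > 0. Violating.
Others bid (5, 6): truth gives 0; bid 14 gives 2 > 0. Violating.
Others bid (5, 16): truth gives -16; bid 5 gives -5 > -16. Violating.
Others bid (6, 5): truth gives 0; bid 14 gives 2 > 0. Violating.
Others bid (5, 14): truth gives 0; no alternative beats it.
Others bid (6, 14): truth gives 0; no alternative beats it.
(Checking all 16 profiles: 11 have a profitable deviation, 5 do not.)

11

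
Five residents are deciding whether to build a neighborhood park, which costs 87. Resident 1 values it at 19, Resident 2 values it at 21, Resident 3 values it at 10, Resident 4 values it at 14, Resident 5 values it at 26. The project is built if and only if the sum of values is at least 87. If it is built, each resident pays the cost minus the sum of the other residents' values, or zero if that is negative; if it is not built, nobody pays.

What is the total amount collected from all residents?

Total value 90 ≥ cost 87, so it is built.
Resident 1: others sum to 71; max(0, 87 - 71) = 16.
Resident 2: others sum to 69; max(0, 87 - 69) = 18.
Resident 3: others sum to 80; max(0, 87 - 80) = 7.
Resident 4: others sum to 76; max(0, 87 - 76) = 11.
Resident 5: others sum to 64; max(0, 87 - 64) = 23.
Total collected = 16 + 18 + 7 + 11 + 23 = 75.

75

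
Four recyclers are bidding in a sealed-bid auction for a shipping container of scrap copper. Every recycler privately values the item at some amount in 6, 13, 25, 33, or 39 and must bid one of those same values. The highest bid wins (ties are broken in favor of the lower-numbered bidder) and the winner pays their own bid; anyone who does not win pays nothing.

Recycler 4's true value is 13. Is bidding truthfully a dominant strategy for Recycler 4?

Yes

Check each profile of the others' bids and compare truth against every alternative bid.
Others bid (6, 6, 6): truth gives 0, best alternative gives 0.
Others bid (6, 6, 13): truth gives 0, best alternative gives 0.
Others bid (6, 6, 25): truth gives 0, best alternative gives 0.
Others bid (6, 6, 33): truth gives 0, best alternative gives 0.
Others bid (6, 6, 39): truth gives 0, best alternative gives 0.
Others bid (6, 13, 6): truth gives 0, best alternative gives 0.
(Remaining 119 profiles checked similarly; truth is weakly best in each.)
In every case the truthful bid is at least as good as any alternative, so it is a dominant strategy.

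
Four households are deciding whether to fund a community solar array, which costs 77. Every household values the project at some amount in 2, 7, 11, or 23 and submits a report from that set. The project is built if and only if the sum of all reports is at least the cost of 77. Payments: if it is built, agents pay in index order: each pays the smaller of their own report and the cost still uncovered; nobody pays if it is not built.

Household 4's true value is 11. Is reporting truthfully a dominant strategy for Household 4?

Yes

Check each profile of the others' reports and compare truth against every alternative report.
Others report (23, 23, 23): truth gives 3, best alternative gives 3.
Others report (2, 2, 2): truth gives 0, best alternative gives 0.
Others report (2, 2, 7): truth gives 0, best alternative gives 0.
Others report (2, 2, 11): truth gives 0, best alternative gives 0.
Others report (2, 2, 23): truth gives 0, best alternative gives 0.
Others report (2, 7, 2): truth gives 0, best alternative gives 0.
(Remaining 58 profiles checked similarly; truth is weakly best in each.)
In every case the truthful report is at least as good as any alternative, so it is a dominant strategy.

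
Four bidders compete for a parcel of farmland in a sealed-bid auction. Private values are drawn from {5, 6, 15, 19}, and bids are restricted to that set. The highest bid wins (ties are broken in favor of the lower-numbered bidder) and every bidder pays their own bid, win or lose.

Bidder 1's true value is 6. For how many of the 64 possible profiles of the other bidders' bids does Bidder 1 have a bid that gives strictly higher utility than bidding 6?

57

Others bid (5, 5, 5): truth gives 0; bid 5 gives 1 > 0. Violating.
Others bid (5, 5, 15): truth gives -6; bid 5 gives -5 > -6. Violating.
Others bid (5, 5, 19): truth gives -6; bid 5 gives -5 > -6. Violating.
Others bid (5, 6, 15): truth gives -6; bid 5 gives -5 > -6. Violating.
Others bid (5, 5, 6): truth gives 0; no alternative beats it.
Others bid (5, 6, 5): truth gives 0; no alternative beats it.
(Checking all 64 profiles: 57 have a profitable deviation, 7 do not.)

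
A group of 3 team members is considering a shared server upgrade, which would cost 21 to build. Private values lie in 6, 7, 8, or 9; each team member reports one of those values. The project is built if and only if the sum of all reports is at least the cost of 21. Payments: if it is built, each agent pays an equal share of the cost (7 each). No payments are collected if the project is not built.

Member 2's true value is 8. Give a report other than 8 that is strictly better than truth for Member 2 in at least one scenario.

9

Suppose Member 1 reports 6 and Member 3 reports 6.
Report 8: project not built, utility 0.
Report 9: project built, pays 7, utility 8 - 7 = 1.
So reporting 9 beats truth here (1 > 0).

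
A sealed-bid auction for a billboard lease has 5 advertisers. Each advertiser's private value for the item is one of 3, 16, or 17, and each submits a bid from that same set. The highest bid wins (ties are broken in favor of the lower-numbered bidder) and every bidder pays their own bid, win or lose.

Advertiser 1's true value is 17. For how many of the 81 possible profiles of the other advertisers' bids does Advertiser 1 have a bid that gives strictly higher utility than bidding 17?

Others bid (3, 3, 3, 3): truth gives 0; bid 3 gives 14 > 0. Violating.
Others bid (3, 3, 3, 16): truth gives 0; bid 16 gives 1 > 0. Violating.
Others bid (3, 3, 16, 3): truth gives 0; bid 16 gives 1 > 0. Violating.
Others bid (3, 3, 16, 16): truth gives 0; bid 16 gives 1 > 0. Violating.
Others bid (3, 3, 3, 17): truth gives 0; no alternative beats it.
Others bid (3, 3, 16, 17): truth gives 0; no alternative beats it.
(Checking all 81 profiles: 16 have a profitable deviation, 65 do not.)

16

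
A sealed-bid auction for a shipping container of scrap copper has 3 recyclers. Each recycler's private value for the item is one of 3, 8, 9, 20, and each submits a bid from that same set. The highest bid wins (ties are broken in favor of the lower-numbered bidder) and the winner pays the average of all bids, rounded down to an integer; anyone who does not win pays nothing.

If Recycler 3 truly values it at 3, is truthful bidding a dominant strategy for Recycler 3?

Yes

Check each profile of the others' bids and compare truth against every alternative bid.
Others bid (3, 3): truth gives 0, best alternative gives -1.
Others bid (3, 8): truth gives 0, best alternative gives 0.
Others bid (3, 9): truth gives 0, best alternative gives 0.
Others bid (3, 20): truth gives 0, best alternative gives 0.
Others bid (8, 3): truth gives 0, best alternative gives 0.
Others bid (8, 8): truth gives 0, best alternative gives 0.
(Remaining 10 profiles checked similarly; truth is weakly best in each.)
In every case the truthful bid is at least as good as any alternative, so it is a dominant strategy.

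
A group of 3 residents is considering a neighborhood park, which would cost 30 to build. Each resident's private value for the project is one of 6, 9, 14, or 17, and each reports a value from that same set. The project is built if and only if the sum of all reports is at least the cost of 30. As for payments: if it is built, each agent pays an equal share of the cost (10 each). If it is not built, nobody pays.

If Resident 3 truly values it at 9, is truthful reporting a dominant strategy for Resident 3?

No

Consider the case where Resident 1 reports 6 and Resident 2 reports 17.
Truthful report 9: project built, pays 10, utility 9 - 10 = -1.
Report 6 instead: project not built, utility 0.
Since 0 > -1, reporting 6 is strictly better here, so truthful reporting is not dominant.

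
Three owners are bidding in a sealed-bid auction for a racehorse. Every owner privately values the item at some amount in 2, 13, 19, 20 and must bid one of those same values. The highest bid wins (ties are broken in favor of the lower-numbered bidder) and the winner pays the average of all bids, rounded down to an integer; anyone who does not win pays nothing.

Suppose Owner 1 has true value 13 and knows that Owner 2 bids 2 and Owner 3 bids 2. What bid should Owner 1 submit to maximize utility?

2

Bid 2: wins, pays 2, utility 13 - 2 = 11.
Bid 13: wins, pays 5, utility 13 - 5 = 8.
Bid 19: wins, pays 7, utility 13 - 7 = 6.
Bid 20: wins, pays 8, utility 13 - 8 = 5.
The best choice is 2 with utility 11.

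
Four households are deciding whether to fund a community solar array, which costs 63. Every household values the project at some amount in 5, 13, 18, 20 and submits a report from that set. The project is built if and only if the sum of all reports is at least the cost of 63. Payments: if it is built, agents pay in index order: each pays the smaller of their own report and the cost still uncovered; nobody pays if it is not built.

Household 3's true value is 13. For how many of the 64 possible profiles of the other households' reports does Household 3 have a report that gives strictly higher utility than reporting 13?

Others report (18, 20, 20): truth gives 0; report 5 gives 8 > 0. Violating.
Others report (20, 18, 20): truth gives 0; report 5 gives 8 > 0. Violating.
Others report (20, 20, 18): truth gives 0; report 5 gives 8 > 0. Violating.
Others report (20, 20, 20): truth gives 0; report 5 gives 8 > 0. Violating.
Others report (5, 5, 5): truth gives 0; no alternative beats it.
Others report (5, 5, 13): truth gives 0; no alternative beats it.
(Checking all 64 profiles: 4 have a profitable deviation, 60 do not.)

4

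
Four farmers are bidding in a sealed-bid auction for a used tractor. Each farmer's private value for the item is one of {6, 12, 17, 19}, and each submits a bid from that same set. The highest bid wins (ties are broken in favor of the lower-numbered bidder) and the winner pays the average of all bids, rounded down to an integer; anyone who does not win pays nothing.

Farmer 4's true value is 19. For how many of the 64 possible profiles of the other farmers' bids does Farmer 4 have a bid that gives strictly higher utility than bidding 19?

Others bid (6, 6, 6): truth gives 10; bid 12 gives 12 > 10. Violating.
Others bid (6, 12, 12): truth gives 7; bid 17 gives 8 > 7. Violating.
Others bid (12, 6, 12): truth gives 7; bid 17 gives 8 > 7. Violating.
Others bid (12, 12, 6): truth gives 7; bid 17 gives 8 > 7. Violating.
Others bid (6, 6, 12): truth gives 9; no alternative beats it.
Others bid (6, 6, 17): truth gives 7; no alternative beats it.
(Checking all 64 profiles: 4 have a profitable deviation, 60 do not.)

4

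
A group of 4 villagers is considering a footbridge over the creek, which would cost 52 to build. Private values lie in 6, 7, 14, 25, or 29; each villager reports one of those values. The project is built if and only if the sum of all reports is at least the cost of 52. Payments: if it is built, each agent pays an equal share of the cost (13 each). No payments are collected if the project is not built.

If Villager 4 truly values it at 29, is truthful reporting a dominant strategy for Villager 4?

Check each profile of the others' reports and compare truth against every alternative report.
Others report (6, 6, 14): truth gives 16, best alternative gives 0.
Others report (6, 14, 6): truth gives 16, best alternative gives 0.
Others report (14, 6, 6): truth gives 16, best alternative gives 0.
Others report (6, 6, 25): truth gives 16, best alternative gives 16.
Others report (6, 6, 29): truth gives 16, best alternative gives 16.
Others report (6, 7, 14): truth gives 16, best alternative gives 16.
(Remaining 119 profiles checked similarly; truth is weakly best in each.)
In every case the truthful report is at least as good as any alternative, so it is a dominant strategy.

Yes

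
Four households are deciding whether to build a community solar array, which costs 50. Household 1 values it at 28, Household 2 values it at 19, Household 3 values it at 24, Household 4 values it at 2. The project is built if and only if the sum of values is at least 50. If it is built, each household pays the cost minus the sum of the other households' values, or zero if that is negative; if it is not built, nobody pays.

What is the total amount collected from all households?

Total value 73 ≥ cost 50, so it is built.
Household 1: others sum to 45; max(0, 50 - 45) = 5.
Household 2: others sum to 54; max(0, 50 - 54) = 0.
Household 3: others sum to 49; max(0, 50 - 49) = 1.
Household 4: others sum to 71; max(0, 50 - 71) = 0.
Total collected = 5 + 0 + 1 + 0 = 6.

6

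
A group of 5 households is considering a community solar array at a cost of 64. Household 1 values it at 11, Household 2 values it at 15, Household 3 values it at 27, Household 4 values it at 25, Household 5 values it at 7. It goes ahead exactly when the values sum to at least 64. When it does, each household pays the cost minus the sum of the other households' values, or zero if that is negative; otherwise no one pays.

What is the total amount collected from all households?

10

Total value 85 ≥ cost 64, so it is built.
Household 1: others sum to 74; max(0, 64 - 74) = 0.
Household 2: others sum to 70; max(0, 64 - 70) = 0.
Household 3: others sum to 58; max(0, 64 - 58) = 6.
Household 4: others sum to 60; max(0, 64 - 60) = 4.
Household 5: others sum to 78; max(0, 64 - 78) = 0.
Total collected = 0 + 0 + 6 + 4 + 0 = 10.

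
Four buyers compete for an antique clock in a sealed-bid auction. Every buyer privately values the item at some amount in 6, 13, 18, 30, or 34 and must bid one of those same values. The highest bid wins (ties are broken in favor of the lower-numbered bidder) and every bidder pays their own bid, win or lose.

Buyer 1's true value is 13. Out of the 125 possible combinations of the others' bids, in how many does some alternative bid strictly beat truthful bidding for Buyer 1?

Others bid (6, 6, 6): truth gives 0; bid 6 gives 7 > 0. Violating.
Others bid (6, 6, 18): truth gives -13; bid 18 gives -5 > -13. Violating.
Others bid (6, 6, 30): truth gives -13; bid 6 gives -6 > -13. Violating.
Others bid (6, 6, 34): truth gives -13; bid 6 gives -6 > -13. Violating.
Others bid (6, 6, 13): truth gives 0; no alternative beats it.
Others bid (6, 13, 6): truth gives 0; no alternative beats it.
(Checking all 125 profiles: 118 have a profitable deviation, 7 do not.)

118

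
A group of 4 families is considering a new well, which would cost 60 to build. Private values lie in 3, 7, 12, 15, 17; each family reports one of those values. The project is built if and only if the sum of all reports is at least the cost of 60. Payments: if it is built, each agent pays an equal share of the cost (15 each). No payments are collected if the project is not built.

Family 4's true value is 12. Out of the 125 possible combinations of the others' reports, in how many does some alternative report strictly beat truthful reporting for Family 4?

Others report (15, 17, 17): truth gives -3; report 3 gives 0 > -3. Violating.
Others report (17, 15, 17): truth gives -3; report 3 gives 0 > -3. Violating.
Others report (17, 17, 15): truth gives -3; report 3 gives 0 > -3. Violating.
Others report (17, 17, 17): truth gives -3; report 3 gives 0 > -3. Violating.
Others report (3, 3, 3): truth gives 0; no alternative beats it.
Others report (3, 3, 7): truth gives 0; no alternative beats it.
(Checking all 125 profiles: 4 have a profitable deviation, 121 do not.)

4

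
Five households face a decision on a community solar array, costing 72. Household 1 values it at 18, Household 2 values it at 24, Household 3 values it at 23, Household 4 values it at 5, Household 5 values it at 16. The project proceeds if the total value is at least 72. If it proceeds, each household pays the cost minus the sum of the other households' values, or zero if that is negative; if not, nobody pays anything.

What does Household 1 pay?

Total value 86 ≥ cost 72, so the project is built.
The other households' values sum to 68.
Cost minus that sum is 72 - 68 = 4.

4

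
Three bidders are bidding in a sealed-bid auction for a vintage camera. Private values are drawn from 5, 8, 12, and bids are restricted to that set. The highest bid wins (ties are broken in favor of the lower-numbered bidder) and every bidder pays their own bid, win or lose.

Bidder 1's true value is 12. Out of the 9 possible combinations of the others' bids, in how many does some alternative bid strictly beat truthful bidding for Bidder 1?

Others bid (5, 5): truth gives 0; bid 5 gives 7 > 0. Violating.
Others bid (5, 8): truth gives 0; bid 8 gives 4 > 0. Violating.
Others bid (8, 5): truth gives 0; bid 8 gives 4 > 0. Violating.
Others bid (8, 8): truth gives 0; bid 8 gives 4 > 0. Violating.
Others bid (5, 12): truth gives 0; no alternative beats it.
Others bid (8, 12): truth gives 0; no alternative beats it.
(Checking all 9 profiles: 4 have a profitable deviation, 5 do not.)

4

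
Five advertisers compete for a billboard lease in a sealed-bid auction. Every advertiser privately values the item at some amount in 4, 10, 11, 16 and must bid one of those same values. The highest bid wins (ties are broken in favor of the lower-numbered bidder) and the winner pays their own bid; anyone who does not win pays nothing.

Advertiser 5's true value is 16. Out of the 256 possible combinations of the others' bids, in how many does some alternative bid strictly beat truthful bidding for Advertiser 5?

Others bid (4, 4, 4, 4): truth gives 0; bid 10 gives 6 > 0. Violating.
Others bid (4, 4, 4, 10): truth gives 0; bid 11 gives 5 > 0. Violating.
Others bid (4, 4, 10, 4): truth gives 0; bid 11 gives 5 > 0. Violating.
Others bid (4, 4, 10, 10): truth gives 0; bid 11 gives 5 > 0. Violating.
Others bid (4, 4, 4, 11): truth gives 0; no alternative beats it.
Others bid (4, 4, 4, 16): truth gives 0; no alternative beats it.
(Checking all 256 profiles: 16 have a profitable deviation, 240 do not.)

16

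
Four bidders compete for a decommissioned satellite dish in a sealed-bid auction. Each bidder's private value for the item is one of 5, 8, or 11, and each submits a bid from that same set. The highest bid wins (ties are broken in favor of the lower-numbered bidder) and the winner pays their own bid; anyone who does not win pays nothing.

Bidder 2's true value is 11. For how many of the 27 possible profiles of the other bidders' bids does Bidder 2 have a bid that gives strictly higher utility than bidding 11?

Others bid (5, 5, 5): truth gives 0; bid 8 gives 3 > 0. Violating.
Others bid (5, 5, 8): truth gives 0; bid 8 gives 3 > 0. Violating.
Others bid (5, 8, 5): truth gives 0; bid 8 gives 3 > 0. Violating.
Others bid (5, 8, 8): truth gives 0; bid 8 gives 3 > 0. Violating.
Others bid (5, 5, 11): truth gives 0; no alternative beats it.
Others bid (5, 8, 11): truth gives 0; no alternative beats it.
(Checking all 27 profiles: 4 have a profitable deviation, 23 do not.)

4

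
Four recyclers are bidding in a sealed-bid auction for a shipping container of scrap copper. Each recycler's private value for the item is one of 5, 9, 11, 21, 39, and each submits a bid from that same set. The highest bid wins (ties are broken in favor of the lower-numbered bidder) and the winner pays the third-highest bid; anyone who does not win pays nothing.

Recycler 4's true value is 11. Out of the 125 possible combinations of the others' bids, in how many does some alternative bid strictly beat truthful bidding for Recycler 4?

24

Others bid (5, 5, 11): truth gives 0; bid 21 gives 6 > 0. Violating.
Others bid (5, 5, 21): truth gives 0; bid 39 gives 6 > 0. Violating.
Others bid (5, 9, 11): truth gives 0; bid 21 gives 2 > 0. Violating.
Others bid (5, 9, 21): truth gives 0; bid 39 gives 2 > 0. Violating.
Others bid (5, 5, 5): truth gives 6; no alternative beats it.
Others bid (5, 5, 9): truth gives 6; no alternative beats it.
(Checking all 125 profiles: 24 have a profitable deviation, 101 do not.)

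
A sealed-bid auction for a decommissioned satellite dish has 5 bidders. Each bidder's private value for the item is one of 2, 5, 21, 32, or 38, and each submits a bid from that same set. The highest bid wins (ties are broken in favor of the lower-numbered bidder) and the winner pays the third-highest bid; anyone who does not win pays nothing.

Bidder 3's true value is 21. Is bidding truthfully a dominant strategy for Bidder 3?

No

Consider the case where Bidder 1 bids 2, Bidder 2 bids 2, Bidder 4 bids 2 and Bidder 5 bids 32.
Truthful bid 21: loses, pays 0, utility 0.
Bid 32 instead: wins, pays 2, utility 21 - 2 = 19.
Since 19 > 0, bidding 32 is strictly better here, so truthful bidding is not dominant.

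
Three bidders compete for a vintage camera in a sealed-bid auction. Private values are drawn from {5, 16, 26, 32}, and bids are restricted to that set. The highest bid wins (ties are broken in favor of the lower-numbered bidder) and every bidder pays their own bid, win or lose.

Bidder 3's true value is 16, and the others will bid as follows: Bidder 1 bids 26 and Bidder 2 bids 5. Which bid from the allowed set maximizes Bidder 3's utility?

5

Bid 5: loses but pays 5, utility -5.
Bid 16: loses but pays 16, utility -16.
Bid 26: loses but pays 26, utility -26.
Bid 32: wins, pays 32, utility 16 - 32 = -16.
The best choice is 5 with utility -5.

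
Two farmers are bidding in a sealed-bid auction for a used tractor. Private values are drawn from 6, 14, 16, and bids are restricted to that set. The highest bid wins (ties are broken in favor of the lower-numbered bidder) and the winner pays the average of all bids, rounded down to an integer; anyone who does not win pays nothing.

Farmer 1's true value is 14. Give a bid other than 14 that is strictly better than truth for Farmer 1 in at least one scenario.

Suppose Farmer 2 bids 6.
Bid 14: wins, pays 10, utility 14 - 10 = 4.
Bid 6: wins, pays 6, utility 14 - 6 = 8.
So bidding 6 beats truth here (8 > 4).

6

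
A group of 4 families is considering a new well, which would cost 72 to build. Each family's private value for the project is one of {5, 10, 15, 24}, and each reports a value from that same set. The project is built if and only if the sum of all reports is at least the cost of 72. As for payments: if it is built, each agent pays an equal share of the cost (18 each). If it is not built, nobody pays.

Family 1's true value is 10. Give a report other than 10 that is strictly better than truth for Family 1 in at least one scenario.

Suppose Family 2 reports 15, Family 3 reports 24 and Family 4 reports 24.
Report 10: project built, pays 18, utility 10 - 18 = -8.
Report 5: project not built, utility 0.
So reporting 5 beats truth here (0 > -8).

5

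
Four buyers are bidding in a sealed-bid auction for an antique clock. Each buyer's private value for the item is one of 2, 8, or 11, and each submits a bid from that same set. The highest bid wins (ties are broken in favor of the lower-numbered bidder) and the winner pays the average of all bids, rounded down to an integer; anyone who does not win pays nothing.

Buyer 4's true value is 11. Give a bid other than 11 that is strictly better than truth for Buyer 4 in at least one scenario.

Suppose Buyer 1 bids 2, Buyer 2 bids 2 and Buyer 3 bids 2.
Bid 11: wins, pays 4, utility 11 - 4 = 7.
Bid 8: wins, pays 3, utility 11 - 3 = 8.
So bidding 8 beats truth here (8 > 7).

8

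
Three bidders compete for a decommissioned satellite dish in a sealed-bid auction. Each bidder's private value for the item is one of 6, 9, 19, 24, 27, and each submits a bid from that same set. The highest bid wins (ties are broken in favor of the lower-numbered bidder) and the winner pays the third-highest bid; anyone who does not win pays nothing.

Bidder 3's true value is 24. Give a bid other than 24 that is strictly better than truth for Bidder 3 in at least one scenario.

Suppose Bidder 1 bids 6 and Bidder 2 bids 24.
Bid 24: loses, pays 0, utility 0.
Bid 27: wins, pays 6, utility 24 - 6 = 18.
So bidding 27 beats truth here (18 > 0).

27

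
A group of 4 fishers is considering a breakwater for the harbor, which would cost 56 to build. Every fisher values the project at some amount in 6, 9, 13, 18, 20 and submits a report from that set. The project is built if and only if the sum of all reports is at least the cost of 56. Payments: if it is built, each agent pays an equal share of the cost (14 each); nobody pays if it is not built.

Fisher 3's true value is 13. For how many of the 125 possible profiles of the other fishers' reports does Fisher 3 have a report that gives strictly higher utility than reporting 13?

Others report (6, 18, 20): truth gives -1; report 6 gives 0 > -1. Violating.
Others report (6, 20, 18): truth gives -1; report 6 gives 0 > -1. Violating.
Others report (6, 20, 20): truth gives -1; report 6 gives 0 > -1. Violating.
Others report (9, 18, 18): truth gives -1; report 6 gives 0 > -1. Violating.
Others report (6, 6, 6): truth gives 0; no alternative beats it.
Others report (6, 6, 9): truth gives 0; no alternative beats it.
(Checking all 125 profiles: 30 have a profitable deviation, 95 do not.)

30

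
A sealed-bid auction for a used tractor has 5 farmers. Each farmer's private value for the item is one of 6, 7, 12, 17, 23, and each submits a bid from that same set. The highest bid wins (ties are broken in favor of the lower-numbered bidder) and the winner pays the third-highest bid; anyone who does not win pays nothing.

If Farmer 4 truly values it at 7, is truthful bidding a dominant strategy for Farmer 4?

Consider the case where Farmer 1 bids 6, Farmer 2 bids 6, Farmer 3 bids 6 and Farmer 5 bids 12.
Truthful bid 7: loses, pays 0, utility 0.
Bid 12 instead: wins, pays 6, utility 7 - 6 = 1.
Since 1 > 0, bidding 12 is strictly better here, so truthful bidding is not dominant.

No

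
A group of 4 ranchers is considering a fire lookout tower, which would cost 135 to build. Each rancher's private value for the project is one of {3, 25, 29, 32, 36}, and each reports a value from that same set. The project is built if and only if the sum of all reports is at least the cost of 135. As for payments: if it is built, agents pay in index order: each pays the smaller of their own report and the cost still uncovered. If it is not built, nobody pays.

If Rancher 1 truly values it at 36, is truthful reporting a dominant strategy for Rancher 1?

Consider the case where Rancher 2 reports 32, Rancher 3 reports 36 and Rancher 4 reports 36.
Truthful report 36: project built, pays 36, utility 36 - 36 = 0.
Report 32 instead: project built, pays 32, utility 36 - 32 = 4.
Since 4 > 0, reporting 32 is strictly better here, so truthful reporting is not dominant.

No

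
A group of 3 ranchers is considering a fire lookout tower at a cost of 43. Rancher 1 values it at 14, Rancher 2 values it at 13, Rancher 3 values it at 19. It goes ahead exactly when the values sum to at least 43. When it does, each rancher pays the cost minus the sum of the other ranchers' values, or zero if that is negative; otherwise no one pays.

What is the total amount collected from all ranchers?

Total value 46 ≥ cost 43, so it is built.
Rancher 1: others sum to 32; max(0, 43 - 32) = 11.
Rancher 2: others sum to 33; max(0, 43 - 33) = 10.
Rancher 3: others sum to 27; max(0, 43 - 27) = 16.
Total collected = 11 + 10 + 16 = 37.

37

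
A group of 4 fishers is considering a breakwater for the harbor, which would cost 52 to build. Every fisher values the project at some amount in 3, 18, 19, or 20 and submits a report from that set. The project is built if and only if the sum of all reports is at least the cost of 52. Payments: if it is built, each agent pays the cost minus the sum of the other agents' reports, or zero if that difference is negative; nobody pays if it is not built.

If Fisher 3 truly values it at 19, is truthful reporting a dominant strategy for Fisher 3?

Yes

Check each profile of the others' reports and compare truth against every alternative report.
Others report (18, 18, 18): truth gives 19, best alternative gives 19.
Others report (18, 18, 19): truth gives 19, best alternative gives 19.
Others report (18, 18, 20): truth gives 19, best alternative gives 19.
Others report (18, 19, 18): truth gives 19, best alternative gives 19.
Others report (18, 19, 19): truth gives 19, best alternative gives 19.
Others report (18, 19, 20): truth gives 19, best alternative gives 19.
(Remaining 58 profiles checked similarly; truth is weakly best in each.)
In every case the truthful report is at least as good as any alternative, so it is a dominant strategy.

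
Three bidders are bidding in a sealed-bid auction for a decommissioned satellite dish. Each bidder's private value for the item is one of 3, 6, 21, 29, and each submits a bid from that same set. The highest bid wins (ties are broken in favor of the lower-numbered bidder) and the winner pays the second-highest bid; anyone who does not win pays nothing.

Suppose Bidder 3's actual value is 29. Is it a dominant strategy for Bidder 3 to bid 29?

Check each profile of the others' bids and compare truth against every alternative bid.
Others bid (3, 21): truth gives 8, best alternative gives 0.
Others bid (6, 21): truth gives 8, best alternative gives 0.
Others bid (21, 3): truth gives 8, best alternative gives 0.
Others bid (21, 6): truth gives 8, best alternative gives 0.
Others bid (21, 21): truth gives 8, best alternative gives 0.
Others bid (3, 3): truth gives 26, best alternative gives 26.
(Remaining 10 profiles checked similarly; truth is weakly best in each.)
In every case the truthful bid is at least as good as any alternative, so it is a dominant strategy.

Yes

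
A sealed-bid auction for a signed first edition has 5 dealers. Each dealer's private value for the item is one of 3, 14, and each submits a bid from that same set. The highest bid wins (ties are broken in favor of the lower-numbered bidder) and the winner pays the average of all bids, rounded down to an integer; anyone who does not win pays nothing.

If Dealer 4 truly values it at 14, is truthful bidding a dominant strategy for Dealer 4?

Check each profile of the others' bids and compare truth against every alternative bid.
Others bid (3, 3, 3, 3): truth gives 9, best alternative gives 0.
Others bid (3, 3, 3, 14): truth gives 7, best alternative gives 0.
Others bid (3, 3, 14, 3): truth gives 0, best alternative gives 0.
Others bid (3, 3, 14, 14): truth gives 0, best alternative gives 0.
Others bid (3, 14, 3, 3): truth gives 0, best alternative gives 0.
Others bid (3, 14, 3, 14): truth gives 0, best alternative gives 0.
(Remaining 10 profiles checked similarly; truth is weakly best in each.)
In every case the truthful bid is at least as good as any alternative, so it is a dominant strategy.

Yes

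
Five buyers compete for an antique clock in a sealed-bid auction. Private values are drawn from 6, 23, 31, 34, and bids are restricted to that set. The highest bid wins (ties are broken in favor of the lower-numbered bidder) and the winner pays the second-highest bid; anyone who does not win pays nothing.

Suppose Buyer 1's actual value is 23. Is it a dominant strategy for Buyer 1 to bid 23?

Yes

Check each profile of the others' bids and compare truth against every alternative bid.
Others bid (6, 6, 6, 6): truth gives 17, best alternative gives 17.
Others bid (6, 6, 6, 23): truth gives 0, best alternative gives 0.
Others bid (6, 6, 6, 31): truth gives 0, best alternative gives 0.
Others bid (6, 6, 6, 34): truth gives 0, best alternative gives 0.
Others bid (6, 6, 23, 6): truth gives 0, best alternative gives 0.
Others bid (6, 6, 23, 23): truth gives 0, best alternative gives 0.
(Remaining 250 profiles checked similarly; truth is weakly best in each.)
In every case the truthful bid is at least as good as any alternative, so it is a dominant strategy.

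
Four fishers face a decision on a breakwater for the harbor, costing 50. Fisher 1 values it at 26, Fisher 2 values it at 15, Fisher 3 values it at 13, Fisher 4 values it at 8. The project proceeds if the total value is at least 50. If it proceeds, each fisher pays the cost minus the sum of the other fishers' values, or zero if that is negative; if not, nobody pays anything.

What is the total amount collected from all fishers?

Total value 62 ≥ cost 50, so it is built.
Fisher 1: others sum to 36; max(0, 50 - 36) = 14.
Fisher 2: others sum to 47; max(0, 50 - 47) = 3.
Fisher 3: others sum to 49; max(0, 50 - 49) = 1.
Fisher 4: others sum to 54; max(0, 50 - 54) = 0.
Total collected = 14 + 3 + 1 + 0 = 18.

18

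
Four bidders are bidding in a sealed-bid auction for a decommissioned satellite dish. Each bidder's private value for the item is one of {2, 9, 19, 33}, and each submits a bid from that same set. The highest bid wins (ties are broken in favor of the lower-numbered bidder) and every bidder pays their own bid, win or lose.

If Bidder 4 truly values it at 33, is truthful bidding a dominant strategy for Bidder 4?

No

Consider the case where Bidder 1 bids 2, Bidder 2 bids 2 and Bidder 3 bids 2.
Truthful bid 33: wins, pays 33, utility 33 - 33 = 0.
Bid 9 instead: wins, pays 9, utility 33 - 9 = 24.
Since 24 > 0, bidding 9 is strictly better here, so truthful bidding is not dominant.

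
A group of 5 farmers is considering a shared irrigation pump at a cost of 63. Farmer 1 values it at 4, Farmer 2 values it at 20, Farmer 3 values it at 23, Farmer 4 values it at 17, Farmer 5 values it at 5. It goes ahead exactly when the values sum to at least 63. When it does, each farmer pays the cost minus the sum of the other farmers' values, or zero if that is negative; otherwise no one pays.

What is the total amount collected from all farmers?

Total value 69 ≥ cost 63, so it is built.
Farmer 1: others sum to 65; max(0, 63 - 65) = 0.
Farmer 2: others sum to 49; max(0, 63 - 49) = 14.
Farmer 3: others sum to 46; max(0, 63 - 46) = 17.
Farmer 4: others sum to 52; max(0, 63 - 52) = 11.
Farmer 5: others sum to 64; max(0, 63 - 64) = 0.
Total collected = 0 + 14 + 17 + 11 + 0 = 42.

42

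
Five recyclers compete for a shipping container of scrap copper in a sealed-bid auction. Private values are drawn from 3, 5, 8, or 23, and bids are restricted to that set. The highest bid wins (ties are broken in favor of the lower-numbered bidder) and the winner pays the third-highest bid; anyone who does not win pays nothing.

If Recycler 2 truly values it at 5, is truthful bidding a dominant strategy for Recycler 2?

Consider the case where Recycler 1 bids 3, Recycler 3 bids 3, Recycler 4 bids 3 and Recycler 5 bids 8.
Truthful bid 5: loses, pays 0, utility 0.
Bid 8 instead: wins, pays 3, utility 5 - 3 = 2.
Since 2 > 0, bidding 8 is strictly better here, so truthful bidding is not dominant.

No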